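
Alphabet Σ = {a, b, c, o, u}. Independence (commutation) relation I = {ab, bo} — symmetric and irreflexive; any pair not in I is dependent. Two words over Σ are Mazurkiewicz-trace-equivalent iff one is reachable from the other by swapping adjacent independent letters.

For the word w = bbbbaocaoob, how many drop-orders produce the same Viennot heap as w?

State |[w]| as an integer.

0(b) covers ∅
1(b) covers 0:b
2(b) covers 1:b
3(b) covers 2:b
4(a) covers ∅
5(o) covers 4:a
6(c) covers 3:b, 5:o
7(a) covers 6:c
8(o) covers 7:a
9(o) covers 8:o
10(b) covers 6:c
floor of heap: 0:b, 4:a
completions by unplaced set U, small U first (add the entries for U minus each lowest piece of U):
  |U|=1: {9}:1  {10}:1
  |U|=2: {8,9}:1  {9,10}:2
  |U|=3: {7,8,9}:1  {8,9,10}:3
  |U|=4: {7,8,9,10}:4
  |U|=5: {6,7,8,9,10}:4
  |U|=6: {3,6,7,8,9,10}:4  {5,6,7,8,9,10}:4
  |U|=7: {2,3,6,7,8,9,10}:4  {3,5,6,7,8,9,10}:8  {4,5,6,7,8,9,10}:4
  |U|=8: {1,2,3,6,7,8,9,10}:4  {2,3,5,6,7,8,9,10}:12  {3,4,5,6,7,8,9,10}:12
  |U|=9: {0,1,2,3,6,7,8,9,10}:4  {1,2,3,5,6,7,8,9,10}:16  {2,3,4,5,6,7,8,9,10}:24
  start at 0(b): 40
  start at 4(a): 20
sum over floor = 60

60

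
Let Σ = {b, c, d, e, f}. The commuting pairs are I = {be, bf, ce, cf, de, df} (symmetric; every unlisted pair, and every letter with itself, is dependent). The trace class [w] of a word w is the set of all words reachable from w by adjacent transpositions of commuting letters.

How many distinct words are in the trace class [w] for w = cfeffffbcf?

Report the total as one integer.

120

piece 0:c — minimal
piece 1:f — minimal
piece 2:e rests on {1:f}
piece 3:f rests on {2:e}
piece 4:f rests on {3:f}
piece 5:f rests on {4:f}
piece 6:f rests on {5:f}
piece 7:b rests on {0:c}
piece 8:c rests on {7:b}
piece 9:f rests on {6:f}
minimal pieces: {0:c, 1:f}
ways to finish when only these pieces remain (= sum over removing one remaining piece with nothing left below it):
  1 left: {8}→1  {9}→1
  2 left: {6,9}→1  {7,8}→1  {8,9}→2
  3 left: {0,7,8}→1  {5,6,9}→1  {6,8,9}→3  {7,8,9}→3
  4 left: {0,7,8,9}→4  {4,5,6,9}→1  {5,6,8,9}→4  {6,7,8,9}→6
  5 left: {0,6,7,8,9}→10  {3,4,5,6,9}→1  {4,5,6,8,9}→5  {5,6,7,8,9}→10
  6 left: {0,5,6,7,8,9}→20  {2,3,4,5,6,9}→1  {3,4,5,6,8,9}→6  {4,5,6,7,8,9}→15
  7 left: {0,4,5,6,7,8,9}→35  {1,2,3,4,5,6,9}→1  {2,3,4,5,6,8,9}→7  {3,4,5,6,7,8,9}→21
  8 left: {0,3,4,5,6,7,8,9}→56  {1,2,3,4,5,6,8,9}→8  {2,3,4,5,6,7,8,9}→28
  placing 0:c first → 36 extensions
  placing 1:f first → 84 extensions
total linear extensions = 120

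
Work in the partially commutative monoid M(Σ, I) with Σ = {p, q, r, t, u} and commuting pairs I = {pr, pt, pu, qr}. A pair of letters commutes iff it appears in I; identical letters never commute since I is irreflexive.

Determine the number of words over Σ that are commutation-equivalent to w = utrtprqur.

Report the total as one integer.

11

piece 0:u — minimal
piece 1:t rests on {0:u}
piece 2:r rests on {1:t}
piece 3:t rests on {2:r}
piece 4:p — minimal
piece 5:r rests on {3:t}
piece 6:q rests on {3:t, 4:p}
piece 7:u rests on {5:r, 6:q}
piece 8:r rests on {7:u}
minimal pieces: {0:u, 4:p}
ways to finish when only these pieces remain (= sum over removing one remaining piece with nothing left below it):
  1 left: {8}→1
  2 left: {7,8}→1
  3 left: {5,7,8}→1  {6,7,8}→1
  4 left: {4,6,7,8}→1  {5,6,7,8}→2
  5 left: {3,5,6,7,8}→2  {4,5,6,7,8}→3
  6 left: {2,3,5,6,7,8}→2  {3,4,5,6,7,8}→5
  7 left: {1,2,3,5,6,7,8}→2  {2,3,4,5,6,7,8}→7
  placing 0:u first → 9 extensions
  placing 4:p first → 2 extensions
total linear extensions = 11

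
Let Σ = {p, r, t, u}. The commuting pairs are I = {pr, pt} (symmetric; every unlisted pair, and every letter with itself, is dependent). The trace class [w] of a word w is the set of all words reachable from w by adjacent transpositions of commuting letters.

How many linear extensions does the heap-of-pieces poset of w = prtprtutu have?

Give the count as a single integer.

15

#0=p has no predecessor
#1=r has no predecessor
#2=t depends on [1:r]
#3=p depends on [0:p]
#4=r depends on [2:t]
#5=t depends on [4:r]
#6=u depends on [3:p, 5:t]
#7=t depends on [6:u]
#8=u depends on [7:t]
sources: [0:p, 1:r]
N(rest) = Σ N(rest − s) over sources s of rest; N(one piece) = 1:
  size 1 → [8]=1
  size 2 → [7,8]=1
  size 3 → [6,7,8]=1
  size 4 → [3,6,7,8]=1  [5,6,7,8]=1
  size 5 → [0,3,6,7,8]=1  [3,5,6,7,8]=2  [4,5,6,7,8]=1
  size 6 → [0,3,5,6,7,8]=3  [2,4,5,6,7,8]=1  [3,4,5,6,7,8]=3
  size 7 → [0,3,4,5,6,7,8]=6  [1,2,4,5,6,7,8]=1  [2,3,4,5,6,7,8]=4
  first=0(p) contributes 5
  first=1(r) contributes 10
|[w]| = 15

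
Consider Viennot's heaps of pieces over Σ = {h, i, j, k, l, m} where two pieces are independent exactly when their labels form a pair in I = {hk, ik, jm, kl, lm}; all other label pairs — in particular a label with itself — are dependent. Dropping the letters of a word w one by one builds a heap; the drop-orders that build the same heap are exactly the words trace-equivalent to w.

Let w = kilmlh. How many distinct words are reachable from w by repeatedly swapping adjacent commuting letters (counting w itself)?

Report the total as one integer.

0(k) covers ∅
1(i) covers ∅
2(l) covers 1:i
3(m) covers 0:k, 1:i
4(l) covers 2:l
5(h) covers 3:m, 4:l
floor of heap: 0:k, 1:i
completions by unplaced set U, small U first (add the entries for U minus each lowest piece of U):
  |U|=1: {5}:1
  |U|=2: {3,5}:1  {4,5}:1
  |U|=3: {0,3,5}:1  {2,4,5}:1  {3,4,5}:2
  |U|=4: {0,3,4,5}:3  {2,3,4,5}:3
  start at 0(k): 3
  start at 1(i): 6
sum over floor = 9

9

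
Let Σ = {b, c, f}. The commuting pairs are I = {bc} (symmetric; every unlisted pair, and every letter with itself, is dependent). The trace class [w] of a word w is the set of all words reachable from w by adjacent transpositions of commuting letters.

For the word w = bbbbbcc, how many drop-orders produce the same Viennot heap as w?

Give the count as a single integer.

piece 0:b — minimal
piece 1:b rests on {0:b}
piece 2:b rests on {1:b}
piece 3:b rests on {2:b}
piece 4:b rests on {3:b}
piece 5:c — minimal
piece 6:c rests on {5:c}
minimal pieces: {0:b, 5:c}
ways to finish when only these pieces remain (= sum over removing one remaining piece with nothing left below it):
  1 left: {4}→1  {6}→1
  2 left: {3,4}→1  {4,6}→2  {5,6}→1
  3 left: {2,3,4}→1  {3,4,6}→3  {4,5,6}→3
  4 left: {1,2,3,4}→1  {2,3,4,6}→4  {3,4,5,6}→6
  5 left: {0,1,2,3,4}→1  {1,2,3,4,6}→5  {2,3,4,5,6}→10
  placing 0:b first → 15 extensions
  placing 5:c first → 6 extensions
total linear extensions = 21

21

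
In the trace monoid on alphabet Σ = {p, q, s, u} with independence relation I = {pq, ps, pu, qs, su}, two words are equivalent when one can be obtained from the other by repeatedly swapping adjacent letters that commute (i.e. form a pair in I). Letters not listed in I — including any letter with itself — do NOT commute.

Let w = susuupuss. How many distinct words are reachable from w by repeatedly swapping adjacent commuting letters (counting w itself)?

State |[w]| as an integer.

0(s) covers ∅
1(u) covers ∅
2(s) covers 0:s
3(u) covers 1:u
4(u) covers 3:u
5(p) covers ∅
6(u) covers 4:u
7(s) covers 2:s
8(s) covers 7:s
floor of heap: 0:s, 1:u, 5:p
completions by unplaced set U, small U first (add the entries for U minus each lowest piece of U):
  |U|=1: {5}:1  {6}:1  {8}:1
  |U|=2: {4,6}:1  {5,6}:2  {5,8}:2  {6,8}:2  {7,8}:1
  |U|=3: {2,7,8}:1  {3,4,6}:1  {4,5,6}:3  {4,6,8}:3  {5,6,8}:6  {5,7,8}:3  {6,7,8}:3
  |U|=4: {0,2,7,8}:1  {1,3,4,6}:1  {2,5,7,8}:4  {2,6,7,8}:4  {3,4,5,6}:4  {3,4,6,8}:4  {4,5,6,8}:12  {4,6,7,8}:6  {5,6,7,8}:12
  |U|=5: {0,2,5,7,8}:5  {0,2,6,7,8}:5  {1,3,4,5,6}:5  {1,3,4,6,8}:5  {2,4,6,7,8}:10  {2,5,6,7,8}:20  {3,4,5,6,8}:20  {3,4,6,7,8}:10  {4,5,6,7,8}:30
  |U|=6: {0,2,4,6,7,8}:15  {0,2,5,6,7,8}:30  {1,3,4,5,6,8}:30  {1,3,4,6,7,8}:15  {2,3,4,6,7,8}:20  {2,4,5,6,7,8}:60  {3,4,5,6,7,8}:60
  |U|=7: {0,2,3,4,6,7,8}:35  {0,2,4,5,6,7,8}:105  {1,2,3,4,6,7,8}:35  {1,3,4,5,6,7,8}:105  {2,3,4,5,6,7,8}:140
  start at 0(s): 280
  start at 1(u): 280
  start at 5(p): 70
sum over floor = 630

630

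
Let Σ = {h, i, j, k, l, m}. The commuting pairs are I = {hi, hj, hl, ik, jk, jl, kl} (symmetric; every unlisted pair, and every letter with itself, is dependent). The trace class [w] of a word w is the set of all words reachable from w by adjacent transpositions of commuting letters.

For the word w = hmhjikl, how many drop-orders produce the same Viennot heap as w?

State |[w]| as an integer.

0(h) covers ∅
1(m) covers 0:h
2(h) covers 1:m
3(j) covers 1:m
4(i) covers 3:j
5(k) covers 2:h
6(l) covers 4:i
floor of heap: 0:h
completions by unplaced set U, small U first (add the entries for U minus each lowest piece of U):
  |U|=1: {5}:1  {6}:1
  |U|=2: {2,5}:1  {4,6}:1  {5,6}:2
  |U|=3: {2,5,6}:3  {3,4,6}:1  {4,5,6}:3
  |U|=4: {2,4,5,6}:6  {3,4,5,6}:4
  |U|=5: {2,3,4,5,6}:10
  start at 0(h): 10

10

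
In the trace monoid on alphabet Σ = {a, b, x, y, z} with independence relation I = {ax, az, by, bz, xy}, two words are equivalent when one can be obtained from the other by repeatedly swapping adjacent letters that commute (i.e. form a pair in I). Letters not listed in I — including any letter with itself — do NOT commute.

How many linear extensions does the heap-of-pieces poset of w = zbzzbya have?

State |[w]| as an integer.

piece 0:z — minimal
piece 1:b — minimal
piece 2:z rests on {0:z}
piece 3:z rests on {2:z}
piece 4:b rests on {1:b}
piece 5:y rests on {3:z}
piece 6:a rests on {4:b, 5:y}
minimal pieces: {0:z, 1:b}
ways to finish when only these pieces remain (= sum over removing one remaining piece with nothing left below it):
  1 left: {6}→1
  2 left: {4,6}→1  {5,6}→1
  3 left: {1,4,6}→1  {3,5,6}→1  {4,5,6}→2
  4 left: {1,4,5,6}→3  {2,3,5,6}→1  {3,4,5,6}→3
  5 left: {0,2,3,5,6}→1  {1,3,4,5,6}→6  {2,3,4,5,6}→4
  placing 0:z first → 10 extensions
  placing 1:b first → 5 extensions
total linear extensions = 15

15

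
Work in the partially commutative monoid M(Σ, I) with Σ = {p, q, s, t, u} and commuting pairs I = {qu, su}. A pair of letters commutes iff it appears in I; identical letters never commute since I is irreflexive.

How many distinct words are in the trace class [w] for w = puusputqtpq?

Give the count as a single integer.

3

drop 0:p onto floor
drop 1:u onto {0:p}
drop 2:u onto {1:u}
drop 3:s onto {0:p}
drop 4:p onto {2:u, 3:s}
drop 5:u onto {4:p}
drop 6:t onto {5:u}
drop 7:q onto {6:t}
drop 8:t onto {7:q}
drop 9:p onto {8:t}
drop 10:q onto {9:p}
ground layer = {0:p}
drop-orders for the pieces not yet dropped (sum over which currently-grounded one goes next):
  1 to go: {10} 1
  2 to go: {9,10} 1
  3 to go: {8,9,10} 1
  4 to go: {7,8,9,10} 1
  5 to go: {6,7,8,9,10} 1
  6 to go: {5,6,7,8,9,10} 1
  7 to go: {4,5,6,7,8,9,10} 1
  8 to go: {2,4,5,6,7,8,9,10} 1  {3,4,5,6,7,8,9,10} 1
  9 to go: {1,2,4,5,6,7,8,9,10} 1  {2,3,4,5,6,7,8,9,10} 2
  if 0:p drops first: 3 orders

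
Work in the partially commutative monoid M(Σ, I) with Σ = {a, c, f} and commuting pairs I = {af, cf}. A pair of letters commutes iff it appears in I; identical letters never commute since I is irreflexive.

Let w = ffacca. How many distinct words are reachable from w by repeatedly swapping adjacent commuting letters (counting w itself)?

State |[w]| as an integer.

15

0(f) covers ∅
1(f) covers 0:f
2(a) covers ∅
3(c) covers 2:a
4(c) covers 3:c
5(a) covers 4:c
floor of heap: 0:f, 2:a
completions by unplaced set U, small U first (add the entries for U minus each lowest piece of U):
  |U|=1: {1}:1  {5}:1
  |U|=2: {0,1}:1  {1,5}:2  {4,5}:1
  |U|=3: {0,1,5}:3  {1,4,5}:3  {3,4,5}:1
  |U|=4: {0,1,4,5}:6  {1,3,4,5}:4  {2,3,4,5}:1
  start at 0(f): 5
  start at 2(a): 10
sum over floor = 15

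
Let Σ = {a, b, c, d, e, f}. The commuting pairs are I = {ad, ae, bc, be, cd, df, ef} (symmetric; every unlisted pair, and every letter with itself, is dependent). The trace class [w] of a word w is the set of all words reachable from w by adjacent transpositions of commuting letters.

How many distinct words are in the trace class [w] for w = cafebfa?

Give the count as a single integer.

6

0(c) covers ∅
1(a) covers 0:c
2(f) covers 1:a
3(e) covers 0:c
4(b) covers 2:f
5(f) covers 4:b
6(a) covers 5:f
floor of heap: 0:c
completions by unplaced set U, small U first (add the entries for U minus each lowest piece of U):
  |U|=1: {3}:1  {6}:1
  |U|=2: {3,6}:2  {5,6}:1
  |U|=3: {3,5,6}:3  {4,5,6}:1
  |U|=4: {2,4,5,6}:1  {3,4,5,6}:4
  |U|=5: {1,2,4,5,6}:1  {2,3,4,5,6}:5
  start at 0(c): 6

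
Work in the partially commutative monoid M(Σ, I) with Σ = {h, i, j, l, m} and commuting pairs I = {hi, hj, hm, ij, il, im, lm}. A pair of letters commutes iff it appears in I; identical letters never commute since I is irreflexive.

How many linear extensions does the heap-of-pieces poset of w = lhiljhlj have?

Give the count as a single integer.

#0=l has no predecessor
#1=h depends on [0:l]
#2=i has no predecessor
#3=l depends on [1:h]
#4=j depends on [3:l]
#5=h depends on [3:l]
#6=l depends on [4:j, 5:h]
#7=j depends on [6:l]
sources: [0:l, 2:i]
N(rest) = Σ N(rest − s) over sources s of rest; N(one piece) = 1:
  size 1 → [2]=1  [7]=1
  size 2 → [2,7]=2  [6,7]=1
  size 3 → [2,6,7]=3  [4,6,7]=1  [5,6,7]=1
  size 4 → [2,4,6,7]=4  [2,5,6,7]=4  [4,5,6,7]=2
  size 5 → [2,4,5,6,7]=10  [3,4,5,6,7]=2
  size 6 → [1,3,4,5,6,7]=2  [2,3,4,5,6,7]=12
  first=0(l) contributes 14
  first=2(i) contributes 2
|[w]| = 16

16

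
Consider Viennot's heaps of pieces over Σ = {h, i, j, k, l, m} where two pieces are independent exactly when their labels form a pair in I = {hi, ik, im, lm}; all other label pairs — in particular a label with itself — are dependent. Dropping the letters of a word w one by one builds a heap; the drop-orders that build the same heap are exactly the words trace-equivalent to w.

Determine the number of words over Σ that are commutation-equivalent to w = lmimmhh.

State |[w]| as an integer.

18

drop 0:l onto floor
drop 1:m onto floor
drop 2:i onto {0:l}
drop 3:m onto {1:m}
drop 4:m onto {3:m}
drop 5:h onto {0:l, 4:m}
drop 6:h onto {5:h}
ground layer = {0:l, 1:m}
drop-orders for the pieces not yet dropped (sum over which currently-grounded one goes next):
  1 to go: {2} 1  {6} 1
  2 to go: {2,6} 2  {5,6} 1
  3 to go: {2,5,6} 3  {4,5,6} 1
  4 to go: {0,2,5,6} 3  {2,4,5,6} 4  {3,4,5,6} 1
  5 to go: {0,2,4,5,6} 7  {1,3,4,5,6} 1  {2,3,4,5,6} 5
  if 0:l drops first: 6 orders
  if 1:m drops first: 12 orders
heap linearizations: 18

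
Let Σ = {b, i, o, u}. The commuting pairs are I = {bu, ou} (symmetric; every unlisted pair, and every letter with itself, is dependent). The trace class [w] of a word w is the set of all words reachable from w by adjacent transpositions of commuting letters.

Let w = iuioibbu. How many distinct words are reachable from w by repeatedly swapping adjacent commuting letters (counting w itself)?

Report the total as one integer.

3

drop 0:i onto floor
drop 1:u onto {0:i}
drop 2:i onto {1:u}
drop 3:o onto {2:i}
drop 4:i onto {3:o}
drop 5:b onto {4:i}
drop 6:b onto {5:b}
drop 7:u onto {4:i}
ground layer = {0:i}
drop-orders for the pieces not yet dropped (sum over which currently-grounded one goes next):
  1 to go: {6} 1  {7} 1
  2 to go: {5,6} 1  {6,7} 2
  3 to go: {5,6,7} 3
  4 to go: {4,5,6,7} 3
  5 to go: {3,4,5,6,7} 3
  6 to go: {2,3,4,5,6,7} 3
  if 0:i drops first: 3 orders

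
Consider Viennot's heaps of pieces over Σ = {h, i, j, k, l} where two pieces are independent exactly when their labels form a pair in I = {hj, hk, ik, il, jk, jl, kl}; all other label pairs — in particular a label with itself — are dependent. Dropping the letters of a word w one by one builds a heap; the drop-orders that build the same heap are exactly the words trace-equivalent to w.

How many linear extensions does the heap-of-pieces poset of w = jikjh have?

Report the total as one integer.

10

#0=j has no predecessor
#1=i depends on [0:j]
#2=k has no predecessor
#3=j depends on [1:i]
#4=h depends on [1:i]
sources: [0:j, 2:k]
N(rest) = Σ N(rest − s) over sources s of rest; N(one piece) = 1:
  size 1 → [2]=1  [3]=1  [4]=1
  size 2 → [2,3]=2  [2,4]=2  [3,4]=2
  size 3 → [1,3,4]=2  [2,3,4]=6
  first=0(j) contributes 8
  first=2(k) contributes 2
|[w]| = 10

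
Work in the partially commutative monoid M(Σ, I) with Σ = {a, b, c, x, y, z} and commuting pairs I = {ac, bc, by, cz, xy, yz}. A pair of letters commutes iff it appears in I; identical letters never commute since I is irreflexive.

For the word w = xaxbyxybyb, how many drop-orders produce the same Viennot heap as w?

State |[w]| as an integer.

#0=x has no predecessor
#1=a depends on [0:x]
#2=x depends on [1:a]
#3=b depends on [2:x]
#4=y depends on [1:a]
#5=x depends on [3:b]
#6=y depends on [4:y]
#7=b depends on [5:x]
#8=y depends on [6:y]
#9=b depends on [7:b]
sources: [0:x]
N(rest) = Σ N(rest − s) over sources s of rest; N(one piece) = 1:
  size 1 → [8]=1  [9]=1
  size 2 → [6,8]=1  [7,9]=1  [8,9]=2
  size 3 → [4,6,8]=1  [5,7,9]=1  [6,8,9]=3  [7,8,9]=3
  size 4 → [3,5,7,9]=1  [4,6,8,9]=4  [5,7,8,9]=4  [6,7,8,9]=6
  size 5 → [2,3,5,7,9]=1  [3,5,7,8,9]=5  [4,6,7,8,9]=10  [5,6,7,8,9]=10
  size 6 → [2,3,5,7,8,9]=6  [3,5,6,7,8,9]=15  [4,5,6,7,8,9]=20
  size 7 → [2,3,5,6,7,8,9]=21  [3,4,5,6,7,8,9]=35
  size 8 → [2,3,4,5,6,7,8,9]=56
  first=0(x) contributes 56

56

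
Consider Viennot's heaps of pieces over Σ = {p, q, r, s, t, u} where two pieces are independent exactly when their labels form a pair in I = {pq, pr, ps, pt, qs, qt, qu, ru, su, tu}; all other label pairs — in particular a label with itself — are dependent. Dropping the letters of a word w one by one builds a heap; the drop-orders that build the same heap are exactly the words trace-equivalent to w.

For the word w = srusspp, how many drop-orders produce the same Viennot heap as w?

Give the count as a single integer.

drop 0:s onto floor
drop 1:r onto {0:s}
drop 2:u onto floor
drop 3:s onto {1:r}
drop 4:s onto {3:s}
drop 5:p onto {2:u}
drop 6:p onto {5:p}
ground layer = {0:s, 2:u}
drop-orders for the pieces not yet dropped (sum over which currently-grounded one goes next):
  1 to go: {4} 1  {6} 1
  2 to go: {3,4} 1  {4,6} 2  {5,6} 1
  3 to go: {1,3,4} 1  {2,5,6} 1  {3,4,6} 3  {4,5,6} 3
  4 to go: {0,1,3,4} 1  {1,3,4,6} 4  {2,4,5,6} 4  {3,4,5,6} 6
  5 to go: {0,1,3,4,6} 5  {1,3,4,5,6} 10  {2,3,4,5,6} 10
  if 0:s drops first: 20 orders
  if 2:u drops first: 15 orders
heap linearizations: 35

35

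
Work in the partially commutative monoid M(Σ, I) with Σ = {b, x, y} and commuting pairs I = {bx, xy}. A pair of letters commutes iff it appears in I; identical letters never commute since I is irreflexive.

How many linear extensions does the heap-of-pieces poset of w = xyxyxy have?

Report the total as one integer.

20

0(x) covers ∅
1(y) covers ∅
2(x) covers 0:x
3(y) covers 1:y
4(x) covers 2:x
5(y) covers 3:y
floor of heap: 0:x, 1:y
completions by unplaced set U, small U first (add the entries for U minus each lowest piece of U):
  |U|=1: {4}:1  {5}:1
  |U|=2: {2,4}:1  {3,5}:1  {4,5}:2
  |U|=3: {0,2,4}:1  {1,3,5}:1  {2,4,5}:3  {3,4,5}:3
  |U|=4: {0,2,4,5}:4  {1,3,4,5}:4  {2,3,4,5}:6
  start at 0(x): 10
  start at 1(y): 10
sum over floor = 20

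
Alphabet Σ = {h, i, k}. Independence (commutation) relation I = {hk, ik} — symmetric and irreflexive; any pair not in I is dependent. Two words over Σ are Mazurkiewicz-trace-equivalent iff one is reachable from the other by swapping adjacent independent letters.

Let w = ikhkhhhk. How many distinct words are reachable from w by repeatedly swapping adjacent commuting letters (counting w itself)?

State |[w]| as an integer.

56

drop 0:i onto floor
drop 1:k onto floor
drop 2:h onto {0:i}
drop 3:k onto {1:k}
drop 4:h onto {2:h}
drop 5:h onto {4:h}
drop 6:h onto {5:h}
drop 7:k onto {3:k}
ground layer = {0:i, 1:k}
drop-orders for the pieces not yet dropped (sum over which currently-grounded one goes next):
  1 to go: {6} 1  {7} 1
  2 to go: {3,7} 1  {5,6} 1  {6,7} 2
  3 to go: {1,3,7} 1  {3,6,7} 3  {4,5,6} 1  {5,6,7} 3
  4 to go: {1,3,6,7} 4  {2,4,5,6} 1  {3,5,6,7} 6  {4,5,6,7} 4
  5 to go: {0,2,4,5,6} 1  {1,3,5,6,7} 10  {2,4,5,6,7} 5  {3,4,5,6,7} 10
  6 to go: {0,2,4,5,6,7} 6  {1,3,4,5,6,7} 20  {2,3,4,5,6,7} 15
  if 0:i drops first: 35 orders
  if 1:k drops first: 21 orders
heap linearizations: 56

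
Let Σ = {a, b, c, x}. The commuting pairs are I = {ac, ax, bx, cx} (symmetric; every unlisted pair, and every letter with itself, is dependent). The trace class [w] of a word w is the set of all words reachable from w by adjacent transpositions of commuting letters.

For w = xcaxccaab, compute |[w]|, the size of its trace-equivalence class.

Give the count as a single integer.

0(x) covers ∅
1(c) covers ∅
2(a) covers ∅
3(x) covers 0:x
4(c) covers 1:c
5(c) covers 4:c
6(a) covers 2:a
7(a) covers 6:a
8(b) covers 5:c, 7:a
floor of heap: 0:x, 1:c, 2:a
completions by unplaced set U, small U first (add the entries for U minus each lowest piece of U):
  |U|=1: {3}:1  {8}:1
  |U|=2: {0,3}:1  {3,8}:2  {5,8}:1  {7,8}:1
  |U|=3: {0,3,8}:3  {3,5,8}:3  {3,7,8}:3  {4,5,8}:1  {5,7,8}:2  {6,7,8}:1
  |U|=4: {0,3,5,8}:6  {0,3,7,8}:6  {1,4,5,8}:1  {2,6,7,8}:1  {3,4,5,8}:4  {3,5,7,8}:8  {3,6,7,8}:4  {4,5,7,8}:3  {5,6,7,8}:3
  |U|=5: {0,3,4,5,8}:10  {0,3,5,7,8}:20  {0,3,6,7,8}:10  {1,3,4,5,8}:5  {1,4,5,7,8}:4  {2,3,6,7,8}:5  {2,5,6,7,8}:4  {3,4,5,7,8}:15  {3,5,6,7,8}:15  {4,5,6,7,8}:6
  |U|=6: {0,1,3,4,5,8}:15  {0,2,3,6,7,8}:15  {0,3,4,5,7,8}:45  {0,3,5,6,7,8}:45  {1,3,4,5,7,8}:24  {1,4,5,6,7,8}:10  {2,3,5,6,7,8}:24  {2,4,5,6,7,8}:10  {3,4,5,6,7,8}:36
  |U|=7: {0,1,3,4,5,7,8}:84  {0,2,3,5,6,7,8}:84  {0,3,4,5,6,7,8}:126  {1,2,4,5,6,7,8}:20  {1,3,4,5,6,7,8}:70  {2,3,4,5,6,7,8}:70
  start at 0(x): 160
  start at 1(c): 280
  start at 2(a): 280
sum over floor = 720

720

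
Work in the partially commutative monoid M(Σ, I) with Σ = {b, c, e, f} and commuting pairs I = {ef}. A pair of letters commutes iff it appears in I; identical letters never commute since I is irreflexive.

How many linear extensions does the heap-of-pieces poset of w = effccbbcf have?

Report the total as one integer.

3

drop 0:e onto floor
drop 1:f onto floor
drop 2:f onto {1:f}
drop 3:c onto {0:e, 2:f}
drop 4:c onto {3:c}
drop 5:b onto {4:c}
drop 6:b onto {5:b}
drop 7:c onto {6:b}
drop 8:f onto {7:c}
ground layer = {0:e, 1:f}
drop-orders for the pieces not yet dropped (sum over which currently-grounded one goes next):
  1 to go: {8} 1
  2 to go: {7,8} 1
  3 to go: {6,7,8} 1
  4 to go: {5,6,7,8} 1
  5 to go: {4,5,6,7,8} 1
  6 to go: {3,4,5,6,7,8} 1
  7 to go: {0,3,4,5,6,7,8} 1  {2,3,4,5,6,7,8} 1
  if 0:e drops first: 1 orders
  if 1:f drops first: 2 orders
heap linearizations: 3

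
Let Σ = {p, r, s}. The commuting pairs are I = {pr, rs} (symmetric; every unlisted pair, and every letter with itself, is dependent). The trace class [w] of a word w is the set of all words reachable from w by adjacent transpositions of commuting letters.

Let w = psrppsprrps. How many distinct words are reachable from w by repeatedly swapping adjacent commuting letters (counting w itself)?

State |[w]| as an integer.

#0=p has no predecessor
#1=s depends on [0:p]
#2=r has no predecessor
#3=p depends on [1:s]
#4=p depends on [3:p]
#5=s depends on [4:p]
#6=p depends on [5:s]
#7=r depends on [2:r]
#8=r depends on [7:r]
#9=p depends on [6:p]
#10=s depends on [9:p]
sources: [0:p, 2:r]
N(rest) = Σ N(rest − s) over sources s of rest; N(one piece) = 1:
  size 1 → [8]=1  [10]=1
  size 2 → [7,8]=1  [8,10]=2  [9,10]=1
  size 3 → [2,7,8]=1  [6,9,10]=1  [7,8,10]=3  [8,9,10]=3
  size 4 → [2,7,8,10]=4  [5,6,9,10]=1  [6,8,9,10]=4  [7,8,9,10]=6
  size 5 → [2,7,8,9,10]=10  [4,5,6,9,10]=1  [5,6,8,9,10]=5  [6,7,8,9,10]=10
  size 6 → [2,6,7,8,9,10]=20  [3,4,5,6,9,10]=1  [4,5,6,8,9,10]=6  [5,6,7,8,9,10]=15
  size 7 → [1,3,4,5,6,9,10]=1  [2,5,6,7,8,9,10]=35  [3,4,5,6,8,9,10]=7  [4,5,6,7,8,9,10]=21
  size 8 → [0,1,3,4,5,6,9,10]=1  [1,3,4,5,6,8,9,10]=8  [2,4,5,6,7,8,9,10]=56  [3,4,5,6,7,8,9,10]=28
  size 9 → [0,1,3,4,5,6,8,9,10]=9  [1,3,4,5,6,7,8,9,10]=36  [2,3,4,5,6,7,8,9,10]=84
  first=0(p) contributes 120
  first=2(r) contributes 45
|[w]| = 165

165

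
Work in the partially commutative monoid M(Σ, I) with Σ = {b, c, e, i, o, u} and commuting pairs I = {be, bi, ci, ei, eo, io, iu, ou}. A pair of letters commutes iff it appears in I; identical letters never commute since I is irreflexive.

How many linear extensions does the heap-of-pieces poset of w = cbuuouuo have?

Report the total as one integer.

drop 0:c onto floor
drop 1:b onto {0:c}
drop 2:u onto {1:b}
drop 3:u onto {2:u}
drop 4:o onto {1:b}
drop 5:u onto {3:u}
drop 6:u onto {5:u}
drop 7:o onto {4:o}
ground layer = {0:c}
drop-orders for the pieces not yet dropped (sum over which currently-grounded one goes next):
  1 to go: {6} 1  {7} 1
  2 to go: {4,7} 1  {5,6} 1  {6,7} 2
  3 to go: {3,5,6} 1  {4,6,7} 3  {5,6,7} 3
  4 to go: {2,3,5,6} 1  {3,5,6,7} 4  {4,5,6,7} 6
  5 to go: {2,3,5,6,7} 5  {3,4,5,6,7} 10
  6 to go: {2,3,4,5,6,7} 15
  if 0:c drops first: 15 orders

15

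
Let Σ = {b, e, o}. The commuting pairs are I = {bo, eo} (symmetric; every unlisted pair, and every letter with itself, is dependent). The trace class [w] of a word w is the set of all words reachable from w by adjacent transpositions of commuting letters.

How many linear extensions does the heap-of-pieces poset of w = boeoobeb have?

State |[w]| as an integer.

#0=b has no predecessor
#1=o has no predecessor
#2=e depends on [0:b]
#3=o depends on [1:o]
#4=o depends on [3:o]
#5=b depends on [2:e]
#6=e depends on [5:b]
#7=b depends on [6:e]
sources: [0:b, 1:o]
N(rest) = Σ N(rest − s) over sources s of rest; N(one piece) = 1:
  size 1 → [4]=1  [7]=1
  size 2 → [3,4]=1  [4,7]=2  [6,7]=1
  size 3 → [1,3,4]=1  [3,4,7]=3  [4,6,7]=3  [5,6,7]=1
  size 4 → [1,3,4,7]=4  [2,5,6,7]=1  [3,4,6,7]=6  [4,5,6,7]=4
  size 5 → [0,2,5,6,7]=1  [1,3,4,6,7]=10  [2,4,5,6,7]=5  [3,4,5,6,7]=10
  size 6 → [0,2,4,5,6,7]=6  [1,3,4,5,6,7]=20  [2,3,4,5,6,7]=15
  first=0(b) contributes 35
  first=1(o) contributes 21
|[w]| = 56

56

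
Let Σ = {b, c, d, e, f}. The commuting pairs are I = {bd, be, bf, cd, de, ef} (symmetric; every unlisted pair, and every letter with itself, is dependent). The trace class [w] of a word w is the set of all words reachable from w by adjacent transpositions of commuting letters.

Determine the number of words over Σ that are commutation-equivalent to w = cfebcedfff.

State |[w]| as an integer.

drop 0:c onto floor
drop 1:f onto {0:c}
drop 2:e onto {0:c}
drop 3:b onto {0:c}
drop 4:c onto {1:f, 2:e, 3:b}
drop 5:e onto {4:c}
drop 6:d onto {1:f}
drop 7:f onto {4:c, 6:d}
drop 8:f onto {7:f}
drop 9:f onto {8:f}
ground layer = {0:c}
drop-orders for the pieces not yet dropped (sum over which currently-grounded one goes next):
  1 to go: {5} 1  {9} 1
  2 to go: {5,9} 2  {8,9} 1
  3 to go: {5,8,9} 3  {7,8,9} 1
  4 to go: {5,7,8,9} 4  {6,7,8,9} 1
  5 to go: {4,5,7,8,9} 4  {5,6,7,8,9} 5
  6 to go: {2,4,5,7,8,9} 4  {3,4,5,7,8,9} 4  {4,5,6,7,8,9} 9
  7 to go: {1,4,5,6,7,8,9} 9  {2,3,4,5,7,8,9} 8  {2,4,5,6,7,8,9} 13  {3,4,5,6,7,8,9} 13
  8 to go: {1,2,4,5,6,7,8,9} 22  {1,3,4,5,6,7,8,9} 22  {2,3,4,5,6,7,8,9} 34
  if 0:c drops first: 78 orders

78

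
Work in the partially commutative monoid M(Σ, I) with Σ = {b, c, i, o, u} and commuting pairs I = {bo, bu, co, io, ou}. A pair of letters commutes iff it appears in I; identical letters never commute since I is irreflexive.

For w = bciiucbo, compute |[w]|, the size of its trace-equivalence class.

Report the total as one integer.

8

drop 0:b onto floor
drop 1:c onto {0:b}
drop 2:i onto {1:c}
drop 3:i onto {2:i}
drop 4:u onto {3:i}
drop 5:c onto {4:u}
drop 6:b onto {5:c}
drop 7:o onto floor
ground layer = {0:b, 7:o}
drop-orders for the pieces not yet dropped (sum over which currently-grounded one goes next):
  1 to go: {6} 1  {7} 1
  2 to go: {5,6} 1  {6,7} 2
  3 to go: {4,5,6} 1  {5,6,7} 3
  4 to go: {3,4,5,6} 1  {4,5,6,7} 4
  5 to go: {2,3,4,5,6} 1  {3,4,5,6,7} 5
  6 to go: {1,2,3,4,5,6} 1  {2,3,4,5,6,7} 6
  if 0:b drops first: 7 orders
  if 7:o drops first: 1 orders
heap linearizations: 8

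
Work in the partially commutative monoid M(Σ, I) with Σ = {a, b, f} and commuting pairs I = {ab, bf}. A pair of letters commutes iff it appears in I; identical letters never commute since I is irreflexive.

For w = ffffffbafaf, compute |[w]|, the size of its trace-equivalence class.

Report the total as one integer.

11

drop 0:f onto floor
drop 1:f onto {0:f}
drop 2:f onto {1:f}
drop 3:f onto {2:f}
drop 4:f onto {3:f}
drop 5:f onto {4:f}
drop 6:b onto floor
drop 7:a onto {5:f}
drop 8:f onto {7:a}
drop 9:a onto {8:f}
drop 10:f onto {9:a}
ground layer = {0:f, 6:b}
drop-orders for the pieces not yet dropped (sum over which currently-grounded one goes next):
  1 to go: {6} 1  {10} 1
  2 to go: {6,10} 2  {9,10} 1
  3 to go: {6,9,10} 3  {8,9,10} 1
  4 to go: {6,8,9,10} 4  {7,8,9,10} 1
  5 to go: {5,7,8,9,10} 1  {6,7,8,9,10} 5
  6 to go: {4,5,7,8,9,10} 1  {5,6,7,8,9,10} 6
  7 to go: {3,4,5,7,8,9,10} 1  {4,5,6,7,8,9,10} 7
  8 to go: {2,3,4,5,7,8,9,10} 1  {3,4,5,6,7,8,9,10} 8
  9 to go: {1,2,3,4,5,7,8,9,10} 1  {2,3,4,5,6,7,8,9,10} 9
  if 0:f drops first: 10 orders
  if 6:b drops first: 1 orders
heap linearizations: 11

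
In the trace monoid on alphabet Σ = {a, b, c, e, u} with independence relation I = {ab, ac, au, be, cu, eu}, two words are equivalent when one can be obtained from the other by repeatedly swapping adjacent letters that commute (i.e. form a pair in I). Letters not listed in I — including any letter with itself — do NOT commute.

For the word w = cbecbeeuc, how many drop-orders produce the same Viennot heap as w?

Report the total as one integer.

18

#0=c has no predecessor
#1=b depends on [0:c]
#2=e depends on [0:c]
#3=c depends on [1:b, 2:e]
#4=b depends on [3:c]
#5=e depends on [3:c]
#6=e depends on [5:e]
#7=u depends on [4:b]
#8=c depends on [4:b, 6:e]
sources: [0:c]
N(rest) = Σ N(rest − s) over sources s of rest; N(one piece) = 1:
  size 1 → [7]=1  [8]=1
  size 2 → [6,8]=1  [7,8]=2
  size 3 → [4,7,8]=2  [5,6,8]=1  [6,7,8]=3
  size 4 → [4,6,7,8]=5  [5,6,7,8]=4
  size 5 → [4,5,6,7,8]=9
  size 6 → [3,4,5,6,7,8]=9
  size 7 → [1,3,4,5,6,7,8]=9  [2,3,4,5,6,7,8]=9
  first=0(c) contributes 18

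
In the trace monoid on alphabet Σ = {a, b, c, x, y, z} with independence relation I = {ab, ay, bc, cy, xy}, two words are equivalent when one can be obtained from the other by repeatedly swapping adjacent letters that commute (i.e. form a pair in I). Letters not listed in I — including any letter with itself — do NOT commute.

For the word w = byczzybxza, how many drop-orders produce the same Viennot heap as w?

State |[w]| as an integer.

piece 0:b — minimal
piece 1:y rests on {0:b}
piece 2:c — minimal
piece 3:z rests on {1:y, 2:c}
piece 4:z rests on {3:z}
piece 5:y rests on {4:z}
piece 6:b rests on {5:y}
piece 7:x rests on {6:b}
piece 8:z rests on {7:x}
piece 9:a rests on {8:z}
minimal pieces: {0:b, 2:c}
ways to finish when only these pieces remain (= sum over removing one remaining piece with nothing left below it):
  1 left: {9}→1
  2 left: {8,9}→1
  3 left: {7,8,9}→1
  4 left: {6,7,8,9}→1
  5 left: {5,6,7,8,9}→1
  6 left: {4,5,6,7,8,9}→1
  7 left: {3,4,5,6,7,8,9}→1
  8 left: {1,3,4,5,6,7,8,9}→1  {2,3,4,5,6,7,8,9}→1
  placing 0:b first → 2 extensions
  placing 2:c first → 1 extensions
total linear extensions = 3

3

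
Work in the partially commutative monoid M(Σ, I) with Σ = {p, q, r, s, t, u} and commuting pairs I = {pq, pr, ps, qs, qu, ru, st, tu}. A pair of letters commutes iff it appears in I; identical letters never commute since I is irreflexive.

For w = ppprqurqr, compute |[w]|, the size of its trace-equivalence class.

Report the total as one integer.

drop 0:p onto floor
drop 1:p onto {0:p}
drop 2:p onto {1:p}
drop 3:r onto floor
drop 4:q onto {3:r}
drop 5:u onto {2:p}
drop 6:r onto {4:q}
drop 7:q onto {6:r}
drop 8:r onto {7:q}
ground layer = {0:p, 3:r}
drop-orders for the pieces not yet dropped (sum over which currently-grounded one goes next):
  1 to go: {5} 1  {8} 1
  2 to go: {2,5} 1  {5,8} 2  {7,8} 1
  3 to go: {1,2,5} 1  {2,5,8} 3  {5,7,8} 3  {6,7,8} 1
  4 to go: {0,1,2,5} 1  {1,2,5,8} 4  {2,5,7,8} 6  {4,6,7,8} 1  {5,6,7,8} 4
  5 to go: {0,1,2,5,8} 5  {1,2,5,7,8} 10  {2,5,6,7,8} 10  {3,4,6,7,8} 1  {4,5,6,7,8} 5
  6 to go: {0,1,2,5,7,8} 15  {1,2,5,6,7,8} 20  {2,4,5,6,7,8} 15  {3,4,5,6,7,8} 6
  7 to go: {0,1,2,5,6,7,8} 35  {1,2,4,5,6,7,8} 35  {2,3,4,5,6,7,8} 21
  if 0:p drops first: 56 orders
  if 3:r drops first: 70 orders
heap linearizations: 126

126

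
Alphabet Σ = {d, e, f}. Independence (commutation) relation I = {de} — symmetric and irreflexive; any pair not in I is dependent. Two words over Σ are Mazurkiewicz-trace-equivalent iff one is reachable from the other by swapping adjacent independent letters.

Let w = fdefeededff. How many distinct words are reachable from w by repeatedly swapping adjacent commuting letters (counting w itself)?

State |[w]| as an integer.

20

drop 0:f onto floor
drop 1:d onto {0:f}
drop 2:e onto {0:f}
drop 3:f onto {1:d, 2:e}
drop 4:e onto {3:f}
drop 5:e onto {4:e}
drop 6:d onto {3:f}
drop 7:e onto {5:e}
drop 8:d onto {6:d}
drop 9:f onto {7:e, 8:d}
drop 10:f onto {9:f}
ground layer = {0:f}
drop-orders for the pieces not yet dropped (sum over which currently-grounded one goes next):
  1 to go: {10} 1
  2 to go: {9,10} 1
  3 to go: {7,9,10} 1  {8,9,10} 1
  4 to go: {5,7,9,10} 1  {6,8,9,10} 1  {7,8,9,10} 2
  5 to go: {4,5,7,9,10} 1  {5,7,8,9,10} 3  {6,7,8,9,10} 3
  6 to go: {4,5,7,8,9,10} 4  {5,6,7,8,9,10} 6
  7 to go: {4,5,6,7,8,9,10} 10
  8 to go: {3,4,5,6,7,8,9,10} 10
  9 to go: {1,3,4,5,6,7,8,9,10} 10  {2,3,4,5,6,7,8,9,10} 10
  if 0:f drops first: 20 orders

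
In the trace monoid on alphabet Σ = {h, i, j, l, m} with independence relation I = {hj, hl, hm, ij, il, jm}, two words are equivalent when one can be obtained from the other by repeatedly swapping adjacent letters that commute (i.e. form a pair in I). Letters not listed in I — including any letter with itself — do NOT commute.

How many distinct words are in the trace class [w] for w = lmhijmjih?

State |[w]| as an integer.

0(l) covers ∅
1(m) covers 0:l
2(h) covers ∅
3(i) covers 1:m, 2:h
4(j) covers 0:l
5(m) covers 3:i
6(j) covers 4:j
7(i) covers 5:m
8(h) covers 7:i
floor of heap: 0:l, 2:h
completions by unplaced set U, small U first (add the entries for U minus each lowest piece of U):
  |U|=1: {6}:1  {8}:1
  |U|=2: {4,6}:1  {6,8}:2  {7,8}:1
  |U|=3: {4,6,8}:3  {5,7,8}:1  {6,7,8}:3
  |U|=4: {3,5,7,8}:1  {4,6,7,8}:6  {5,6,7,8}:4
  |U|=5: {1,3,5,7,8}:1  {2,3,5,7,8}:1  {3,5,6,7,8}:5  {4,5,6,7,8}:10
  |U|=6: {1,2,3,5,7,8}:2  {1,3,5,6,7,8}:6  {2,3,5,6,7,8}:6  {3,4,5,6,7,8}:15
  |U|=7: {1,2,3,5,6,7,8}:14  {1,3,4,5,6,7,8}:21  {2,3,4,5,6,7,8}:21
  start at 0(l): 56
  start at 2(h): 21
sum over floor = 77

77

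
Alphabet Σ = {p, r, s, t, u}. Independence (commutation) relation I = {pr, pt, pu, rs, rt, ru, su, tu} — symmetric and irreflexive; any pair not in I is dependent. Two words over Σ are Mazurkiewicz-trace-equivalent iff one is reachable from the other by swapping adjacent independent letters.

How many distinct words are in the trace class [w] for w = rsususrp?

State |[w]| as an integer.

420

0(r) covers ∅
1(s) covers ∅
2(u) covers ∅
3(s) covers 1:s
4(u) covers 2:u
5(s) covers 3:s
6(r) covers 0:r
7(p) covers 5:s
floor of heap: 0:r, 1:s, 2:u
completions by unplaced set U, small U first (add the entries for U minus each lowest piece of U):
  |U|=1: {4}:1  {6}:1  {7}:1
  |U|=2: {0,6}:1  {2,4}:1  {4,6}:2  {4,7}:2  {5,7}:1  {6,7}:2
  |U|=3: {0,4,6}:3  {0,6,7}:3  {2,4,6}:3  {2,4,7}:3  {3,5,7}:1  {4,5,7}:3  {4,6,7}:6  {5,6,7}:3
  |U|=4: {0,2,4,6}:6  {0,4,6,7}:12  {0,5,6,7}:6  {1,3,5,7}:1  {2,4,5,7}:6  {2,4,6,7}:12  {3,4,5,7}:4  {3,5,6,7}:4  {4,5,6,7}:12
  |U|=5: {0,2,4,6,7}:30  {0,3,5,6,7}:10  {0,4,5,6,7}:30  {1,3,4,5,7}:5  {1,3,5,6,7}:5  {2,3,4,5,7}:10  {2,4,5,6,7}:30  {3,4,5,6,7}:20
  |U|=6: {0,1,3,5,6,7}:15  {0,2,4,5,6,7}:90  {0,3,4,5,6,7}:60  {1,2,3,4,5,7}:15  {1,3,4,5,6,7}:30  {2,3,4,5,6,7}:60
  start at 0(r): 105
  start at 1(s): 210
  start at 2(u): 105
sum over floor = 420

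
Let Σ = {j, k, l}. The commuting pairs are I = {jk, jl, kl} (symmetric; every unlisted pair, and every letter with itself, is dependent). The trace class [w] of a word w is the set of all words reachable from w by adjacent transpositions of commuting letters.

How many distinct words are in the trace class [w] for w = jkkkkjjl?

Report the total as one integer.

280

drop 0:j onto floor
drop 1:k onto floor
drop 2:k onto {1:k}
drop 3:k onto {2:k}
drop 4:k onto {3:k}
drop 5:j onto {0:j}
drop 6:j onto {5:j}
drop 7:l onto floor
ground layer = {0:j, 1:k, 7:l}
drop-orders for the pieces not yet dropped (sum over which currently-grounded one goes next):
  1 to go: {4} 1  {6} 1  {7} 1
  2 to go: {3,4} 1  {4,6} 2  {4,7} 2  {5,6} 1  {6,7} 2
  3 to go: {0,5,6} 1  {2,3,4} 1  {3,4,6} 3  {3,4,7} 3  {4,5,6} 3  {4,6,7} 6  {5,6,7} 3
  4 to go: {0,4,5,6} 4  {0,5,6,7} 4  {1,2,3,4} 1  {2,3,4,6} 4  {2,3,4,7} 4  {3,4,5,6} 6  {3,4,6,7} 12  {4,5,6,7} 12
  5 to go: {0,3,4,5,6} 10  {0,4,5,6,7} 20  {1,2,3,4,6} 5  {1,2,3,4,7} 5  {2,3,4,5,6} 10  {2,3,4,6,7} 20  {3,4,5,6,7} 30
  6 to go: {0,2,3,4,5,6} 20  {0,3,4,5,6,7} 60  {1,2,3,4,5,6} 15  {1,2,3,4,6,7} 30  {2,3,4,5,6,7} 60
  if 0:j drops first: 105 orders
  if 1:k drops first: 140 orders
  if 7:l drops first: 35 orders
heap linearizations: 280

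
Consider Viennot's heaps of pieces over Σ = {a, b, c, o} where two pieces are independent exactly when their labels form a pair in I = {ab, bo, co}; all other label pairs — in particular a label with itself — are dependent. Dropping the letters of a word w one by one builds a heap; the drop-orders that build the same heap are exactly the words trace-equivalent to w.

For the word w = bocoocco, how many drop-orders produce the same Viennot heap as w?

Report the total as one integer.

70

piece 0:b — minimal
piece 1:o — minimal
piece 2:c rests on {0:b}
piece 3:o rests on {1:o}
piece 4:o rests on {3:o}
piece 5:c rests on {2:c}
piece 6:c rests on {5:c}
piece 7:o rests on {4:o}
minimal pieces: {0:b, 1:o}
ways to finish when only these pieces remain (= sum over removing one remaining piece with nothing left below it):
  1 left: {6}→1  {7}→1
  2 left: {4,7}→1  {5,6}→1  {6,7}→2
  3 left: {2,5,6}→1  {3,4,7}→1  {4,6,7}→3  {5,6,7}→3
  4 left: {0,2,5,6}→1  {1,3,4,7}→1  {2,5,6,7}→4  {3,4,6,7}→4  {4,5,6,7}→6
  5 left: {0,2,5,6,7}→5  {1,3,4,6,7}→5  {2,4,5,6,7}→10  {3,4,5,6,7}→10
  6 left: {0,2,4,5,6,7}→15  {1,3,4,5,6,7}→15  {2,3,4,5,6,7}→20
  placing 0:b first → 35 extensions
  placing 1:o first → 35 extensions
total linear extensions = 70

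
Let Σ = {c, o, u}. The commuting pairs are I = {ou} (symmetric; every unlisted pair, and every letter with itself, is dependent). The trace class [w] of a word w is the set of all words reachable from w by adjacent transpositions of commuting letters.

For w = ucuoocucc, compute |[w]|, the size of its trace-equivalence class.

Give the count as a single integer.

3

0(u) covers ∅
1(c) covers 0:u
2(u) covers 1:c
3(o) covers 1:c
4(o) covers 3:o
5(c) covers 2:u, 4:o
6(u) covers 5:c
7(c) covers 6:u
8(c) covers 7:c
floor of heap: 0:u
completions by unplaced set U, small U first (add the entries for U minus each lowest piece of U):
  |U|=1: {8}:1
  |U|=2: {7,8}:1
  |U|=3: {6,7,8}:1
  |U|=4: {5,6,7,8}:1
  |U|=5: {2,5,6,7,8}:1  {4,5,6,7,8}:1
  |U|=6: {2,4,5,6,7,8}:2  {3,4,5,6,7,8}:1
  |U|=7: {2,3,4,5,6,7,8}:3
  start at 0(u): 3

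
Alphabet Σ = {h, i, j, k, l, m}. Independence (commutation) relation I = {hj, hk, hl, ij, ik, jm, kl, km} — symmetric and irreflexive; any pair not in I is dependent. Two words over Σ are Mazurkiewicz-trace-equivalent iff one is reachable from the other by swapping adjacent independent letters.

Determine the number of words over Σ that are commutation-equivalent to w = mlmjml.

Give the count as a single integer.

3

drop 0:m onto floor
drop 1:l onto {0:m}
drop 2:m onto {1:l}
drop 3:j onto {1:l}
drop 4:m onto {2:m}
drop 5:l onto {3:j, 4:m}
ground layer = {0:m}
drop-orders for the pieces not yet dropped (sum over which currently-grounded one goes next):
  1 to go: {5} 1
  2 to go: {3,5} 1  {4,5} 1
  3 to go: {2,4,5} 1  {3,4,5} 2
  4 to go: {2,3,4,5} 3
  if 0:m drops first: 3 orders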